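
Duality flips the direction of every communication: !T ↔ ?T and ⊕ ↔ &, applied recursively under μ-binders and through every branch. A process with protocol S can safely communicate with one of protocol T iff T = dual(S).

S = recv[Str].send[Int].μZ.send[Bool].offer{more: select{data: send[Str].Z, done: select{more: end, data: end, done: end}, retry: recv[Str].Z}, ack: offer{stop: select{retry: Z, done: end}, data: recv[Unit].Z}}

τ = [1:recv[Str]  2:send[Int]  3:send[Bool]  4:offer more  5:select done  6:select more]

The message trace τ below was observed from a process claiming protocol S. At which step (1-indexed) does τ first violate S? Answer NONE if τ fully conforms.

[1] recv[Str]  ✓  cont: send[Int].μZ.…
[2] send[Int]  ✓  cont: μZ.…
[3] send[Bool]  ✓  cont: offer{more: select{data: send[Str].μZ.…, done: select{more: end, data: end, done: end}, retry: recv[Str].μZ.…}, ack: offer{stop: select{retry: μZ.…, done: end}, data: recv[Unit].μZ.…}}
[4] offer more  ✓  cont: select{data: send[Str].μZ.…, done: select{more: end, data: end, done: end}, retry: recv[Str].μZ.…}
[5] select done  ✓  cont: select{more: end, data: end, done: end}
[6] select more  ✓  cont: end
τ conforms to S (length 6)

NONE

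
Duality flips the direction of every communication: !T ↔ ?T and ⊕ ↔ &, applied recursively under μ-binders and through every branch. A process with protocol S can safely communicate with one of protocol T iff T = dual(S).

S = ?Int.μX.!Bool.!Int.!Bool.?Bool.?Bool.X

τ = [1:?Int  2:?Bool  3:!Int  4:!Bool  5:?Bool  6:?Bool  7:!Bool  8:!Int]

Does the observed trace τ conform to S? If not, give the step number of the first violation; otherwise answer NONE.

@1 ?Int  ✓  cont: μX.…
@2 got ?Bool, protocol expects !Bool  ✗

2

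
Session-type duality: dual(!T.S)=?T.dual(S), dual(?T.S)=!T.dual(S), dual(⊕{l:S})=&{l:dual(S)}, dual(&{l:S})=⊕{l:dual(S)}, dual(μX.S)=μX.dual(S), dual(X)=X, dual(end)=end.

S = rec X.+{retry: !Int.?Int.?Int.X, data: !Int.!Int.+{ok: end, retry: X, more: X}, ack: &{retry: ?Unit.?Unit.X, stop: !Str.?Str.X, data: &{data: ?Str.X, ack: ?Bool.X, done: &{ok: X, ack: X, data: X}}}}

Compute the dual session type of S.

rec X.&{retry: ?Int.!Int.!Int.X, data: ?Int.?Int.&{ok: end, retry: X, more: X}, ack: +{retry: !Unit.!Unit.X, stop: ?Str.!Str.X, data: +{data: !Str.X, ack: !Bool.X, done: +{ok: X, ack: X, data: X}}}}

rec X = rec X  (rec unchanged)
  +{retry,data,ack} = &{retry,data,ack}  (internal→external)
    case retry:
      !Int = ?Int
        ?Int = !Int
          ?Int = !Int
            X self-dual
    case data:
      !Int = ?Int
        !Int = ?Int
          +{ok,retry,more} = &{ok,retry,more}  (internal→external)
            case ok:
              end self-dual
            case retry:
              X self-dual
            case more:
              X self-dual
    case ack:
      &{retry,stop,data} = +{retry,stop,data}  (external→internal)
        case retry:
          ?Unit = !Unit
            ?Unit = !Unit
              X self-dual
        case stop:
          !Str = ?Str
            ?Str = !Str
              X self-dual
        case data:
          &{data,ack,done} = +{data,ack,done}  (external→internal)
            case data:
              ?Str = !Str
                X self-dual
            case ack:
              ?Bool = !Bool
                X self-dual
            case done:
              &{ok,ack,data} = +{ok,ack,data}  (external→internal)
                case ok:
                  X self-dual
                case ack:
                  X self-dual
                case data:
                  X self-dual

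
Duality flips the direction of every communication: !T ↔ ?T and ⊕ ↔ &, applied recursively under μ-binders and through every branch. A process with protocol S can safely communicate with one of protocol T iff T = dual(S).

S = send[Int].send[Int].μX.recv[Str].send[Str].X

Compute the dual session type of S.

recv[Int].recv[Int].μX.send[Str].recv[Str].X

send[Int] → recv[Int]
  send[Int] → recv[Int]
    μX → μX  (binder kept)
      recv[Str] → send[Str]
        send[Str] → recv[Str]
          X self-dual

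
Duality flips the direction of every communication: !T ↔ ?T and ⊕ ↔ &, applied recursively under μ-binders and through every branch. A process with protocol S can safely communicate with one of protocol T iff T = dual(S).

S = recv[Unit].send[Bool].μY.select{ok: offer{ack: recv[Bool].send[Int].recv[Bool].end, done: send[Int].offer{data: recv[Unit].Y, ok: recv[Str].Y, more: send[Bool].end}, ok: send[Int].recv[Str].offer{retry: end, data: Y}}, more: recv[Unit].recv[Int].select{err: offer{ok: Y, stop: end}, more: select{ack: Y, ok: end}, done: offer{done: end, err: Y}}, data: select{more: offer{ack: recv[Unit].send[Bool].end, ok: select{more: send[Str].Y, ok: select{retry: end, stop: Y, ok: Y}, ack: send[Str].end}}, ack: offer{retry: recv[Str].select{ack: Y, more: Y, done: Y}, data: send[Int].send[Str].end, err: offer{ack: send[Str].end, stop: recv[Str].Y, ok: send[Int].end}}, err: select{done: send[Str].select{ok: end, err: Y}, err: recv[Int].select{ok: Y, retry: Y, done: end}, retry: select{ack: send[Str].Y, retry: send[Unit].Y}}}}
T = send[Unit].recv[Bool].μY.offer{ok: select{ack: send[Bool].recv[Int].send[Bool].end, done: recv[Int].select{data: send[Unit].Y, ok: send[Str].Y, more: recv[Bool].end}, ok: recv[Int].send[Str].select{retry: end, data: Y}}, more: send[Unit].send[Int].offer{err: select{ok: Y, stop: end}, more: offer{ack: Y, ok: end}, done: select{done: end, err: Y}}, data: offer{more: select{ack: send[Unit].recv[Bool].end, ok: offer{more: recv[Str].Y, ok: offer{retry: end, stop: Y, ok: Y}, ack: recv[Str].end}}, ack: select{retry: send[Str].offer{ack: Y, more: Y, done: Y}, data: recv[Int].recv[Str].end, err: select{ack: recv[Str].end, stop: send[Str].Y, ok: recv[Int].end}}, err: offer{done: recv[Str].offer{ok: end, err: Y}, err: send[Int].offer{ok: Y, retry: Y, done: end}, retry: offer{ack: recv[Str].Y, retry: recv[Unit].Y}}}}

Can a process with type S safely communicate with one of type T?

recv[Unit] | send[Unit]  ok
  send[Bool] | recv[Bool]  ok
    μY | μY  ok (binder kept)
      select{ok,more,data} | offer{ok,more,data}  ok same labels
        [ok]
          offer{ack,done,ok} | select{ack,done,ok}  ok same labels
            [ack]
              recv[Bool] | send[Bool]  ok
                send[Int] | recv[Int]  ok
                  recv[Bool] | send[Bool]  ok
                    end | end  ok
            [done]
              send[Int] | recv[Int]  ok
                offer{data,ok,more} | select{data,ok,more}  ok same labels
                  [data]
                    recv[Unit] | send[Unit]  ok
                      Y | Y  ok
                  [ok]
                    recv[Str] | send[Str]  ok
                      Y | Y  ok
                  [more]
                    send[Bool] | recv[Bool]  ok
                      end | end  ok
            [ok]
              send[Int] | recv[Int]  ok
                recv[Str] | send[Str]  ok
                  offer{retry,data} | select{retry,data}  ok same labels
                    [retry]
                      end | end  ok
                    [data]
                      Y | Y  ok
        [more]
          recv[Unit] | send[Unit]  ok
            recv[Int] | send[Int]  ok
              select{err,more,done} | offer{err,more,done}  ok same labels
                [err]
                  offer{ok,stop} | select{ok,stop}  ok same labels
                    [ok]
                      Y | Y  ok
                    [stop]
                      end | end  ok
                [more]
                  select{ack,ok} | offer{ack,ok}  ok same labels
                    [ack]
                      Y | Y  ok
                    [ok]
                      end | end  ok
                [done]
                  offer{done,err} | select{done,err}  ok same labels
                    [done]
                      end | end  ok
                    [err]
                      Y | Y  ok
        [data]
          select{more,ack,err} | offer{more,ack,err}  ok same labels
            [more]
              offer{ack,ok} | select{ack,ok}  ok same labels
                [ack]
                  recv[Unit] | send[Unit]  ok
                    send[Bool] | recv[Bool]  ok
                      end | end  ok
                [ok]
                  select{more,ok,ack} | offer{more,ok,ack}  ok same labels
                    [more]
                      send[Str] | recv[Str]  ok
                        Y | Y  ok
                    [ok]
                      select{retry,stop,ok} | offer{retry,stop,ok}  ok same labels
                        [retry]
                          end | end  ok
                        [stop]
                          Y | Y  ok
                        [ok]
                          Y | Y  ok
                    [ack]
                      send[Str] | recv[Str]  ok
                        end | end  ok
            [ack]
              offer{retry,data,err} | select{retry,data,err}  ok same labels
                [retry]
                  recv[Str] | send[Str]  ok
                    select{ack,more,done} | offer{ack,more,done}  ok same labels
                      [ack]
                        Y | Y  ok
                      [more]
                        Y | Y  ok
                      [done]
                        Y | Y  ok
                [data]
                  send[Int] | recv[Int]  ok
                    send[Str] | recv[Str]  ok
                      end | end  ok
                [err]
                  offer{ack,stop,ok} | select{ack,stop,ok}  ok same labels
                    [ack]
                      send[Str] | recv[Str]  ok
                        end | end  ok
                    [stop]
                      recv[Str] | send[Str]  ok
                        Y | Y  ok
                    [ok]
                      send[Int] | recv[Int]  ok
                        end | end  ok
            [err]
              select{done,err,retry} | offer{done,err,retry}  ok same labels
                [done]
                  send[Str] | recv[Str]  ok
                    select{ok,err} | offer{ok,err}  ok same labels
                      [ok]
                        end | end  ok
                      [err]
                        Y | Y  ok
                [err]
                  recv[Int] | send[Int]  ok
                    select{ok,retry,done} | offer{ok,retry,done}  ok same labels
                      [ok]
                        Y | Y  ok
                      [retry]
                        Y | Y  ok
                      [done]
                        end | end  ok
                [retry]
                  select{ack,retry} | offer{ack,retry}  ok same labels
                    [ack]
                      send[Str] | recv[Str]  ok
                        Y | Y  ok
                    [retry]
                      send[Unit] | recv[Unit]  ok
                        Y | Y  ok

YES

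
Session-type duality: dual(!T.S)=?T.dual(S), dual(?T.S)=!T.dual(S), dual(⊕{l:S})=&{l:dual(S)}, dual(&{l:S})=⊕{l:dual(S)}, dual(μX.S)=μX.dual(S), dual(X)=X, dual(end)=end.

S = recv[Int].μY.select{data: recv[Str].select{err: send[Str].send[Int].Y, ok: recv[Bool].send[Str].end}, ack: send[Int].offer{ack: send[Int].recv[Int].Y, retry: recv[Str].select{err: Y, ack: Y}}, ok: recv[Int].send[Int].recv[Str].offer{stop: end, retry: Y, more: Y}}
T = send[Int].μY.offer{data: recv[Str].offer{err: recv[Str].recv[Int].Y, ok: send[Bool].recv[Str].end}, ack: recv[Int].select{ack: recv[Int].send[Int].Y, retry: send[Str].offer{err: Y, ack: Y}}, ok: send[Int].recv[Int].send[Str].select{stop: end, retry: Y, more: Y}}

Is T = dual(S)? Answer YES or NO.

NO

recv[Int] ‖ send[Int]  ok
  μY ‖ μY  ok (binder kept)
    select{data,ack,ok} ‖ offer{data,ack,ok}  ok same labels
      case data:
        recv[Str] ‖ recv[Str]  ✗ same direction on both sides — not dual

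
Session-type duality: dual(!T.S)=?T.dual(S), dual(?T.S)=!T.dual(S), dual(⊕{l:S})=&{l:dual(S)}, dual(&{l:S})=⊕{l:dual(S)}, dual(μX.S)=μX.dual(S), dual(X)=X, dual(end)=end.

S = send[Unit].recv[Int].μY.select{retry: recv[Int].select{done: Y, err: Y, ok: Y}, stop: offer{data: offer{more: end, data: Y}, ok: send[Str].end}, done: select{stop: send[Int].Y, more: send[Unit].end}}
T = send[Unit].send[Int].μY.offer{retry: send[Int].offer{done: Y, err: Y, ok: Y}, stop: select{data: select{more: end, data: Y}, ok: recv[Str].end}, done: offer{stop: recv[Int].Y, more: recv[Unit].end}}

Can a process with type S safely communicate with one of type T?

NO

send[Unit] | send[Unit]  ✗ same direction on both sides — not dual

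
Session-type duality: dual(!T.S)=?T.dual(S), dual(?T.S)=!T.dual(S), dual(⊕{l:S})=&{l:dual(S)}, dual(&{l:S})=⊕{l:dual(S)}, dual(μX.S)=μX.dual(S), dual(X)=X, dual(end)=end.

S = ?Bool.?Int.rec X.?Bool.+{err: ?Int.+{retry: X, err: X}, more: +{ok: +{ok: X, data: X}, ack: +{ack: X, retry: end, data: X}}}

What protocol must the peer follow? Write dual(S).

!Bool.!Int.rec X.!Bool.&{err: !Int.&{retry: X, err: X}, more: &{ok: &{ok: X, data: X}, ack: &{ack: X, retry: end, data: X}}}

?Bool ↦ !Bool
  ?Int ↦ !Int
    rec X ↦ rec X  (binder kept)
      ?Bool ↦ !Bool
        +{err,more} ↦ &{err,more}  (internal→external)
          [err]
            ?Int ↦ !Int
              +{retry,err} ↦ &{retry,err}  (internal→external)
                [retry]
                  dual(X) = X
                [err]
                  dual(X) = X
          [more]
            +{ok,ack} ↦ &{ok,ack}  (internal→external)
              [ok]
                +{ok,data} ↦ &{ok,data}  (internal→external)
                  [ok]
                    dual(X) = X
                  [data]
                    dual(X) = X
              [ack]
                +{ack,retry,data} ↦ &{ack,retry,data}  (internal→external)
                  [ack]
                    dual(X) = X
                  [retry]
                    dual(end) = end
                  [data]
                    dual(X) = X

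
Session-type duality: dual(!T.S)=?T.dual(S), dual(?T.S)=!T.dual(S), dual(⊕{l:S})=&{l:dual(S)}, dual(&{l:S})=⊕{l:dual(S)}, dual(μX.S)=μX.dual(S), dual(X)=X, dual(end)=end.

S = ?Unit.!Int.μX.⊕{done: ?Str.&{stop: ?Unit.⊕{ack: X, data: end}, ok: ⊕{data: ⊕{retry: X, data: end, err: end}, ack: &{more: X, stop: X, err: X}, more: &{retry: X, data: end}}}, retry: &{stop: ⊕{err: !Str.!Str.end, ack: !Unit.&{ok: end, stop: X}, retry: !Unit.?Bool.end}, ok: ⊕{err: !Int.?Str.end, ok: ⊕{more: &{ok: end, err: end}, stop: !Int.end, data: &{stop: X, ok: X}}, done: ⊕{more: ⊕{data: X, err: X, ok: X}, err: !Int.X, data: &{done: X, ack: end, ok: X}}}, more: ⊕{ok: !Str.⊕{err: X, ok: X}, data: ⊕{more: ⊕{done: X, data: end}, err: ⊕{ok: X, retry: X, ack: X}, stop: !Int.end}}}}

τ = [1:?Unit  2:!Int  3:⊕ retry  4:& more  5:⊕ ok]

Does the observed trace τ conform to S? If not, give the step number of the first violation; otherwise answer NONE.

step 1: ?Unit  ok  residual = !Int.μX.…
step 2: !Int  ok  residual = μX.…
step 3: ⊕ retry  ok  residual = &{stop: ⊕{err: !Str.!Str.end, ack: !Unit.&{ok: end, stop: μX.…}, retry: !Unit.?Bool.end}, ok: ⊕{err: !Int.?Str.end, ok: ⊕{more: &{ok: end, err: end}, stop: !Int.end, data: &{stop: μX.…, ok: μX.…}}, done: ⊕{more: ⊕{data: μX.…, err: μX.…, ok: μX.…}, err: !Int.μX.…, data: &{done: μX.…, ack: end, ok: μX.…}}}, more: ⊕{ok: !Str.⊕{err: μX.…, ok: μX.…}, data: ⊕{more: ⊕{done: μX.…, data: end}, err: ⊕{ok: μX.…, retry: μX.…, ack: μX.…}, stop: !Int.end}}}
step 4: & more  ok  residual = ⊕{ok: !Str.⊕{err: μX.…, ok: μX.…}, data: ⊕{more: ⊕{done: μX.…, data: end}, err: ⊕{ok: μX.…, retry: μX.…, ack: μX.…}, stop: !Int.end}}
step 5: ⊕ ok  ok  residual = !Str.⊕{err: μX.…, ok: μX.…}
all 5 steps conform

NONE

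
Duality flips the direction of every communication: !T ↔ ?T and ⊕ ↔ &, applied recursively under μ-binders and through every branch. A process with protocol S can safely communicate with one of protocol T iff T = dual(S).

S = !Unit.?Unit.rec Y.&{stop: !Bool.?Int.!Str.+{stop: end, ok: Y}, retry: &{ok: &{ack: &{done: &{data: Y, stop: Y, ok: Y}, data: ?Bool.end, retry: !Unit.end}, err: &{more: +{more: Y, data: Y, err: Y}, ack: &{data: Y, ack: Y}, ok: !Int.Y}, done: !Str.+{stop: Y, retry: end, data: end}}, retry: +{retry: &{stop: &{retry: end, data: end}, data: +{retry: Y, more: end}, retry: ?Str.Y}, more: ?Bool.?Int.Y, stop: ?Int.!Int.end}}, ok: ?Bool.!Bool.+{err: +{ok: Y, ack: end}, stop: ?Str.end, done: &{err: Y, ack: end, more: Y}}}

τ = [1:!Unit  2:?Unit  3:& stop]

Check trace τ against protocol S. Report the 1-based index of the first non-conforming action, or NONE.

NONE

step 1: !Unit  ✓  now at ?Unit.rec Y.…
step 2: ?Unit  ✓  now at rec Y.…
step 3: & stop  ✓  now at !Bool.?Int.!Str.+{stop: end, ok: rec Y.…}
τ conforms to S (length 3)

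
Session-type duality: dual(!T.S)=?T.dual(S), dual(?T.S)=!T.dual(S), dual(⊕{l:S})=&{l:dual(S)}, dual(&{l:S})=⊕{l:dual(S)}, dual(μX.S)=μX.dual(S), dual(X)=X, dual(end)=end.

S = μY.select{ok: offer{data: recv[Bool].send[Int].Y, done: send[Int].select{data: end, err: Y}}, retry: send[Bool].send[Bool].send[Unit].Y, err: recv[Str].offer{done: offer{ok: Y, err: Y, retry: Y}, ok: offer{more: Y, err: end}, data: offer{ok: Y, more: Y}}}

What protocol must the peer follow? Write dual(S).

μY.offer{ok: select{data: send[Bool].recv[Int].Y, done: recv[Int].offer{data: end, err: Y}}, retry: recv[Bool].recv[Bool].recv[Unit].Y, err: send[Str].select{done: select{ok: Y, err: Y, retry: Y}, ok: select{more: Y, err: end}, data: select{ok: Y, more: Y}}}

μY → μY  (binder kept)
  select{ok,retry,err} → offer{ok,retry,err}  (internal→external)
    [ok]
      offer{data,done} → select{data,done}  (external→internal)
        [data]
          recv[Bool] → send[Bool]
            send[Int] → recv[Int]
              dual(Y) = Y
        [done]
          send[Int] → recv[Int]
            select{data,err} → offer{data,err}  (internal→external)
              [data]
                dual(end) = end
              [err]
                dual(Y) = Y
    [retry]
      send[Bool] → recv[Bool]
        send[Bool] → recv[Bool]
          send[Unit] → recv[Unit]
            dual(Y) = Y
    [err]
      recv[Str] → send[Str]
        offer{done,ok,data} → select{done,ok,data}  (external→internal)
          [done]
            offer{ok,err,retry} → select{ok,err,retry}  (external→internal)
              [ok]
                dual(Y) = Y
              [err]
                dual(Y) = Y
              [retry]
                dual(Y) = Y
          [ok]
            offer{more,err} → select{more,err}  (external→internal)
              [more]
                dual(Y) = Y
              [err]
                dual(end) = end
          [data]
            offer{ok,more} → select{ok,more}  (external→internal)
              [ok]
                dual(Y) = Y
              [more]
                dual(Y) = Y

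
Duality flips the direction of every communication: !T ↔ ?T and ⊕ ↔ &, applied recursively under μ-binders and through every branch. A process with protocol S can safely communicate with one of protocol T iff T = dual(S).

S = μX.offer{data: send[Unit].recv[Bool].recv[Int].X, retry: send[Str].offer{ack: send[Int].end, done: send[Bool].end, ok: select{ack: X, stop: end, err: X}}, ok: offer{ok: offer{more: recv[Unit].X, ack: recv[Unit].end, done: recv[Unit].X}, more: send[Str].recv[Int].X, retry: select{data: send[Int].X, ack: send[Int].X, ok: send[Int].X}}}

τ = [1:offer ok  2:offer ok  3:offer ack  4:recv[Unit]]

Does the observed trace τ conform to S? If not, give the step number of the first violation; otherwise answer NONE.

@1 offer ok  ok  residual = offer{ok: offer{more: recv[Unit].μX.…, ack: recv[Unit].end, done: recv[Unit].μX.…}, more: send[Str].recv[Int].μX.…, retry: select{data: send[Int].μX.…, ack: send[Int].μX.…, ok: send[Int].μX.…}}
@2 offer ok  ok  residual = offer{more: recv[Unit].μX.…, ack: recv[Unit].end, done: recv[Unit].μX.…}
@3 offer ack  ok  residual = recv[Unit].end
@4 recv[Unit]  ok  residual = end
τ conforms to S (length 4)

NONE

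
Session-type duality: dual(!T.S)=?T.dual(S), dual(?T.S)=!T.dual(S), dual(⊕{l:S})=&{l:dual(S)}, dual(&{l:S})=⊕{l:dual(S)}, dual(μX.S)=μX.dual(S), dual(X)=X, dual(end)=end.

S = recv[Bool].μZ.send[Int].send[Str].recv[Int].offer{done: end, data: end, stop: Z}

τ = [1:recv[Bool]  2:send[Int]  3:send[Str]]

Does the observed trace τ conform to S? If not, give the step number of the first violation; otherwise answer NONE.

NONE

@1 recv[Bool]  ✓  state: μZ.…
@2 send[Int]  ✓  state: send[Str].recv[Int].offer{done: end, data: end, stop: μZ.…}
@3 send[Str]  ✓  state: recv[Int].offer{done: end, data: end, stop: μZ.…}
all 3 steps conform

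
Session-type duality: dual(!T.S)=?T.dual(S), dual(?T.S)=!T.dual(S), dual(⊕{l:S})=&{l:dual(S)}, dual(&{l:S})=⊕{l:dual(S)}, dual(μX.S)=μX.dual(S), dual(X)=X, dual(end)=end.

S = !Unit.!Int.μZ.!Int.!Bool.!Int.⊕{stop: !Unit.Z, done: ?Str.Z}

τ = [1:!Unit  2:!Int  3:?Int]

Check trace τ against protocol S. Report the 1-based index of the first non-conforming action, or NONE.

3

[1] !Unit  match  state: !Int.μZ.…
[2] !Int  match  state: μZ.…
[3] got ?Int, protocol expects !Int  ✗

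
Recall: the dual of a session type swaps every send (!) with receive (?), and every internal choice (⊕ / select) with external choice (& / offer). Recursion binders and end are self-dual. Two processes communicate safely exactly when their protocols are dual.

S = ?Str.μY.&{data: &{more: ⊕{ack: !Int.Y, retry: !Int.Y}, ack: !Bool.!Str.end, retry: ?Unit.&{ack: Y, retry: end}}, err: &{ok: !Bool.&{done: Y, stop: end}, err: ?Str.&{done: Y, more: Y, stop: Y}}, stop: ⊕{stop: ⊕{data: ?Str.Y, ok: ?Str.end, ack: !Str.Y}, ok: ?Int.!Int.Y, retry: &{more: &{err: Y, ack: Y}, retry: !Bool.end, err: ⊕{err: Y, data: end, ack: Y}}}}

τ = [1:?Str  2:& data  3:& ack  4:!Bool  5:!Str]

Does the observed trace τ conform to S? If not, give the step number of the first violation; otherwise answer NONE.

[1] ?Str  ok  now at μY.…
[2] & data  ok  now at &{more: ⊕{ack: !Int.μY.…, retry: !Int.μY.…}, ack: !Bool.!Str.end, retry: ?Unit.&{ack: μY.…, retry: end}}
[3] & ack  ok  now at !Bool.!Str.end
[4] !Bool  ok  now at !Str.end
[5] !Str  ok  now at end
all 5 steps conform

NONE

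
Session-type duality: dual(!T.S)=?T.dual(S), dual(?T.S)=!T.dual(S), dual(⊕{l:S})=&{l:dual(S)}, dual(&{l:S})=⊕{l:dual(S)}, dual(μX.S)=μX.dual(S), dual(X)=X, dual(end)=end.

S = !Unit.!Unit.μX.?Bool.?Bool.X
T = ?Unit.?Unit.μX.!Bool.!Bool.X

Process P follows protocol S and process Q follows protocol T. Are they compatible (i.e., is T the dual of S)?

YES

!Unit | ?Unit  ok
  !Unit | ?Unit  ok
    μX | μX  ok (μ self-dual)
      ?Bool | !Bool  ok
        ?Bool | !Bool  ok
          X | X  ok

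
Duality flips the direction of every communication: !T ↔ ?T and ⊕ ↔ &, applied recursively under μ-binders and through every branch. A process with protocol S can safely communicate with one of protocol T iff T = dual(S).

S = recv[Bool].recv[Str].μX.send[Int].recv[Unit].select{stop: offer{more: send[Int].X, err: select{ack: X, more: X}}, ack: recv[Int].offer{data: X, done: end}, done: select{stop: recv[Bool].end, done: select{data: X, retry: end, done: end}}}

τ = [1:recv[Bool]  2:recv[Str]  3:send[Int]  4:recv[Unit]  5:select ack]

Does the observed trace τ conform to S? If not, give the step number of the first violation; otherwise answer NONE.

step 1: recv[Bool]  match  cont: recv[Str].μX.…
step 2: recv[Str]  match  cont: μX.…
step 3: send[Int]  match  cont: recv[Unit].select{stop: offer{more: send[Int].μX.…, err: select{ack: μX.…, more: μX.…}}, ack: recv[Int].offer{data: μX.…, done: end}, done: select{stop: recv[Bool].end, done: select{data: μX.…, retry: end, done: end}}}
step 4: recv[Unit]  match  cont: select{stop: offer{more: send[Int].μX.…, err: select{ack: μX.…, more: μX.…}}, ack: recv[Int].offer{data: μX.…, done: end}, done: select{stop: recv[Bool].end, done: select{data: μX.…, retry: end, done: end}}}
step 5: select ack  match  cont: recv[Int].offer{data: μX.…, done: end}
all 5 steps conform

NONE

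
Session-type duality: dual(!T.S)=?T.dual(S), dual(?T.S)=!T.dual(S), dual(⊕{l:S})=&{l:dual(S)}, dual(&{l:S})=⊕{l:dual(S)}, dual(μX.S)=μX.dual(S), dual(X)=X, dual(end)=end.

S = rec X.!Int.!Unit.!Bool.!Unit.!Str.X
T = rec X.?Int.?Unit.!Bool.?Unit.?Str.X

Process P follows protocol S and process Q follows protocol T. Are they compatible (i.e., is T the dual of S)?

NO

rec X vs rec X  ok (binder kept)
  !Int vs ?Int  ok
    !Unit vs ?Unit  ok
      !Bool vs !Bool  ✗ same direction on both sides — not dual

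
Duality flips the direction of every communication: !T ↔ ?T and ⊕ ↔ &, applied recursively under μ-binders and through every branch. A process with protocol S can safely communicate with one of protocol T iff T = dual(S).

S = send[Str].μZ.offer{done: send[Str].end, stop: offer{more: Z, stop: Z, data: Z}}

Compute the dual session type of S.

send[Str] = recv[Str]
  μZ = μZ  (rec unchanged)
    offer{done,stop} = select{done,stop}  (external→internal)
      [done]
        send[Str] = recv[Str]
          dual(end) = end
      [stop]
        offer{more,stop,data} = select{more,stop,data}  (external→internal)
          [more]
            dual(Z) = Z
          [stop]
            dual(Z) = Z
          [data]
            dual(Z) = Z

recv[Str].μZ.select{done: recv[Str].end, stop: select{more: Z, stop: Z, data: Z}}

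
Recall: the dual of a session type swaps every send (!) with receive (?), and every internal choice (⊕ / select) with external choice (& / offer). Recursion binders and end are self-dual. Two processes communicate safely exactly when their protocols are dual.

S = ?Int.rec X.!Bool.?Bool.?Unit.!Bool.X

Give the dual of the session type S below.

!Int.rec X.?Bool.!Bool.!Unit.?Bool.X

?Int ↦ !Int
  rec X ↦ rec X  (binder kept)
    !Bool ↦ ?Bool
      ?Bool ↦ !Bool
        ?Unit ↦ !Unit
          !Bool ↦ ?Bool
            X self-dual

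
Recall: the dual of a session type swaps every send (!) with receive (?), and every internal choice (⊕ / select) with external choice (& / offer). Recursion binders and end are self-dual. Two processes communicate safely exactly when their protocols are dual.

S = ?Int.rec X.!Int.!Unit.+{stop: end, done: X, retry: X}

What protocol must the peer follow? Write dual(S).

!Int.rec X.?Int.?Unit.&{stop: end, done: X, retry: X}

?Int ↦ !Int
  rec X ↦ rec X  (binder kept)
    !Int ↦ ?Int
      !Unit ↦ ?Unit
        +{stop,done,retry} ↦ &{stop,done,retry}  (⊕→&)
          [stop]
            end ↦ end
          [done]
            X ↦ X
          [retry]
            X ↦ X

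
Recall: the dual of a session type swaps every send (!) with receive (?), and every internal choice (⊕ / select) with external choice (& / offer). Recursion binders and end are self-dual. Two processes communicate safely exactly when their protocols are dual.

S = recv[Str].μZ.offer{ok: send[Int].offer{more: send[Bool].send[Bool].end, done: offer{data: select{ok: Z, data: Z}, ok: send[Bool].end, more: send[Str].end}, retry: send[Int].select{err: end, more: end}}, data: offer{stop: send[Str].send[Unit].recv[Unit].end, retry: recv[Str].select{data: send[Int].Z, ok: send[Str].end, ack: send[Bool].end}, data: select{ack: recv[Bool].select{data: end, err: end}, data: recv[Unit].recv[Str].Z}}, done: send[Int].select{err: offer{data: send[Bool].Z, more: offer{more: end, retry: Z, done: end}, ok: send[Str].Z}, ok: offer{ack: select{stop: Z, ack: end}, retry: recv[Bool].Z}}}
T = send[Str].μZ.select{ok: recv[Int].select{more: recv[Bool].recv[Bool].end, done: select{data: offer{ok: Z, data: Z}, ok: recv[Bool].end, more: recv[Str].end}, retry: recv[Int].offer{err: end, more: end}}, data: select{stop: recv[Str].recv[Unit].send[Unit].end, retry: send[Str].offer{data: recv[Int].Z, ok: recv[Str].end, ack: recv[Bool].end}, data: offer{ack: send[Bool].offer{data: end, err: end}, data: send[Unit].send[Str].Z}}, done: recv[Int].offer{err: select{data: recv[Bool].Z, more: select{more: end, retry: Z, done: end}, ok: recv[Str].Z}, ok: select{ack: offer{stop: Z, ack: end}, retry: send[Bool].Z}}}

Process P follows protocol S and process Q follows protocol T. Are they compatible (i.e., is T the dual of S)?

YES

recv[Str] ‖ send[Str]  match
  μZ ‖ μZ  match (binder kept)
    offer{ok,data,done} ‖ select{ok,data,done}  match label sets agree
      [ok]
        send[Int] ‖ recv[Int]  match
          offer{more,done,retry} ‖ select{more,done,retry}  match label sets agree
            [more]
              send[Bool] ‖ recv[Bool]  match
                send[Bool] ‖ recv[Bool]  match
                  end ‖ end  match
            [done]
              offer{data,ok,more} ‖ select{data,ok,more}  match label sets agree
                [data]
                  select{ok,data} ‖ offer{ok,data}  match label sets agree
                    [ok]
                      Z ‖ Z  match
                    [data]
                      Z ‖ Z  match
                [ok]
                  send[Bool] ‖ recv[Bool]  match
                    end ‖ end  match
                [more]
                  send[Str] ‖ recv[Str]  match
                    end ‖ end  match
            [retry]
              send[Int] ‖ recv[Int]  match
                select{err,more} ‖ offer{err,more}  match label sets agree
                  [err]
                    end ‖ end  match
                  [more]
                    end ‖ end  match
      [data]
        offer{stop,retry,data} ‖ select{stop,retry,data}  match label sets agree
          [stop]
            send[Str] ‖ recv[Str]  match
              send[Unit] ‖ recv[Unit]  match
                recv[Unit] ‖ send[Unit]  match
                  end ‖ end  match
          [retry]
            recv[Str] ‖ send[Str]  match
              select{data,ok,ack} ‖ offer{data,ok,ack}  match label sets agree
                [data]
                  send[Int] ‖ recv[Int]  match
                    Z ‖ Z  match
                [ok]
                  send[Str] ‖ recv[Str]  match
                    end ‖ end  match
                [ack]
                  send[Bool] ‖ recv[Bool]  match
                    end ‖ end  match
          [data]
            select{ack,data} ‖ offer{ack,data}  match label sets agree
              [ack]
                recv[Bool] ‖ send[Bool]  match
                  select{data,err} ‖ offer{data,err}  match label sets agree
                    [data]
                      end ‖ end  match
                    [err]
                      end ‖ end  match
              [data]
                recv[Unit] ‖ send[Unit]  match
                  recv[Str] ‖ send[Str]  match
                    Z ‖ Z  match
      [done]
        send[Int] ‖ recv[Int]  match
          select{err,ok} ‖ offer{err,ok}  match label sets agree
            [err]
              offer{data,more,ok} ‖ select{data,more,ok}  match label sets agree
                [data]
                  send[Bool] ‖ recv[Bool]  match
                    Z ‖ Z  match
                [more]
                  offer{more,retry,done} ‖ select{more,retry,done}  match label sets agree
                    [more]
                      end ‖ end  match
                    [retry]
                      Z ‖ Z  match
                    [done]
                      end ‖ end  match
                [ok]
                  send[Str] ‖ recv[Str]  match
                    Z ‖ Z  match
            [ok]
              offer{ack,retry} ‖ select{ack,retry}  match label sets agree
                [ack]
                  select{stop,ack} ‖ offer{stop,ack}  match label sets agree
                    [stop]
                      Z ‖ Z  match
                    [ack]
                      end ‖ end  match
                [retry]
                  recv[Bool] ‖ send[Bool]  match
                    Z ‖ Z  match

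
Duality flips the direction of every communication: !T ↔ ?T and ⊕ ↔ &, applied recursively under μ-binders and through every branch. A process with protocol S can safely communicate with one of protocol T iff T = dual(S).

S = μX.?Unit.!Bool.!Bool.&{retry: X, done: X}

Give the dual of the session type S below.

μX.!Unit.?Bool.?Bool.⊕{retry: X, done: X}

μX = μX  (rec unchanged)
  ?Unit = !Unit
    !Bool = ?Bool
      !Bool = ?Bool
        &{retry,done} = ⊕{retry,done}  (&→⊕)
          [retry]
            dual(X) = X
          [done]
            dual(X) = X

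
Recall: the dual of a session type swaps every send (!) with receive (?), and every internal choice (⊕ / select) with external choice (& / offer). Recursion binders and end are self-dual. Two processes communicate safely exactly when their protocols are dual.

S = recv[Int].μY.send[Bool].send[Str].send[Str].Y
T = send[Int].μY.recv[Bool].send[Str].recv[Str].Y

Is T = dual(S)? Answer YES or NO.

NO

recv[Int] ‖ send[Int]  ✓
  μY ‖ μY  ✓ (μ self-dual)
    send[Bool] ‖ recv[Bool]  ✓
      send[Str] ‖ send[Str]  ✗ same direction on both sides — not dual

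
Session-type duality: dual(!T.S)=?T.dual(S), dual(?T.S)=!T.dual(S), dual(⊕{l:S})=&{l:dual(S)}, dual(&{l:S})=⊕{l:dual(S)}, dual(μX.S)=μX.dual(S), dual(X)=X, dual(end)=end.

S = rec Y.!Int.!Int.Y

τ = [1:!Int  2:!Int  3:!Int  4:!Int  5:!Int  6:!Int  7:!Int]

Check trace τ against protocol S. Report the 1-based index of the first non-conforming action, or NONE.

step 1: !Int  match  cont: !Int.rec Y.…
step 2: !Int  match  cont: rec Y.…
step 3: !Int  match  cont: !Int.rec Y.…
step 4: !Int  match  cont: rec Y.…
step 5: !Int  match  cont: !Int.rec Y.…
step 6: !Int  match  cont: rec Y.…
step 7: !Int  match  cont: !Int.rec Y.…
trace exhausted — no violation

NONE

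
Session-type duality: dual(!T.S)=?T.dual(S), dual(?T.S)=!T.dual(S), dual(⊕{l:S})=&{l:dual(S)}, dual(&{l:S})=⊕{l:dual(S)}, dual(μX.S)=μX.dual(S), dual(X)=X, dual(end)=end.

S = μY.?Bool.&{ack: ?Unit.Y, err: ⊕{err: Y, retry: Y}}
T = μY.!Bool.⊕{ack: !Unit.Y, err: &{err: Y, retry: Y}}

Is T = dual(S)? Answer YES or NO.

μY vs μY  ✓ (binder kept)
  ?Bool vs !Bool  ✓
    &{ack,err} vs ⊕{ack,err}  ✓ same labels
      case ack:
        ?Unit vs !Unit  ✓
          Y vs Y  ✓
      case err:
        ⊕{err,retry} vs &{err,retry}  ✓ same labels
          case err:
            Y vs Y  ✓
          case retry:
            Y vs Y  ✓

YES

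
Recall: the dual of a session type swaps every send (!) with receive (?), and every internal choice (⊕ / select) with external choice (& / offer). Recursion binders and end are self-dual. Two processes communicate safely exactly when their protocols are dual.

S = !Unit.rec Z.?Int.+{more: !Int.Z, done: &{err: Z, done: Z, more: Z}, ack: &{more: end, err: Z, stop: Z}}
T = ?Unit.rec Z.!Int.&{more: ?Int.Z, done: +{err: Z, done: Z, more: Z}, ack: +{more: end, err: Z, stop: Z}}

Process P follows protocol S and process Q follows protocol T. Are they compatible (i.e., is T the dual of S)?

!Unit | ?Unit  match
  rec Z | rec Z  match (μ self-dual)
    ?Int | !Int  match
      +{more,done,ack} | &{more,done,ack}  match labels match
        • more:
          !Int | ?Int  match
            Z | Z  match
        • done:
          &{err,done,more} | +{err,done,more}  match labels match
            • err:
              Z | Z  match
            • done:
              Z | Z  match
            • more:
              Z | Z  match
        • ack:
          &{more,err,stop} | +{more,err,stop}  match labels match
            • more:
              end | end  match
            • err:
              Z | Z  match
            • stop:
              Z | Z  match

YES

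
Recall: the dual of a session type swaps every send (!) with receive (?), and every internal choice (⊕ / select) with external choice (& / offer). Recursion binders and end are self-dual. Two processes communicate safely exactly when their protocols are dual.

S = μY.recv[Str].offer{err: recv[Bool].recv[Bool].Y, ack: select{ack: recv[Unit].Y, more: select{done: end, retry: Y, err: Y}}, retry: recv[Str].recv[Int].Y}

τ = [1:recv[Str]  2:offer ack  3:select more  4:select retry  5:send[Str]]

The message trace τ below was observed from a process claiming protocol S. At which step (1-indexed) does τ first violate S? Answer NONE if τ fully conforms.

[1] recv[Str]  ok  now at offer{err: recv[Bool].recv[Bool].μY.…, ack: select{ack: recv[Unit].μY.…, more: select{done: end, retry: μY.…, err: μY.…}}, retry: recv[Str].recv[Int].μY.…}
[2] offer ack  ok  now at select{ack: recv[Unit].μY.…, more: select{done: end, retry: μY.…, err: μY.…}}
[3] select more  ok  now at select{done: end, retry: μY.…, err: μY.…}
[4] select retry  ok  now at μY.…
[5] got send[Str], protocol expects recv[Str]  ✗

5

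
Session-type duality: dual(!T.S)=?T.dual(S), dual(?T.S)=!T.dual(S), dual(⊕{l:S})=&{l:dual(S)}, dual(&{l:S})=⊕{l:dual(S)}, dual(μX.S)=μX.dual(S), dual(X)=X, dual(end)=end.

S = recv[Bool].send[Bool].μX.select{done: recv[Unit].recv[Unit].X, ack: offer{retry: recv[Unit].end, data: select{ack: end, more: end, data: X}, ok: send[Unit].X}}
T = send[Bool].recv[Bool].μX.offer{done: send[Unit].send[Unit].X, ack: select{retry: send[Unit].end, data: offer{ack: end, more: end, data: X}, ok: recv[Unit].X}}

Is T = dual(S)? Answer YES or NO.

YES

recv[Bool] vs send[Bool]  ok
  send[Bool] vs recv[Bool]  ok
    μX vs μX  ok (binder kept)
      select{done,ack} vs offer{done,ack}  ok same labels
        case done:
          recv[Unit] vs send[Unit]  ok
            recv[Unit] vs send[Unit]  ok
              X vs X  ok
        case ack:
          offer{retry,data,ok} vs select{retry,data,ok}  ok same labels
            case retry:
              recv[Unit] vs send[Unit]  ok
                end vs end  ok
            case data:
              select{ack,more,data} vs offer{ack,more,data}  ok same labels
                case ack:
                  end vs end  ok
                case more:
                  end vs end  ok
                case data:
                  X vs X  ok
            case ok:
              send[Unit] vs recv[Unit]  ok
                X vs X  ok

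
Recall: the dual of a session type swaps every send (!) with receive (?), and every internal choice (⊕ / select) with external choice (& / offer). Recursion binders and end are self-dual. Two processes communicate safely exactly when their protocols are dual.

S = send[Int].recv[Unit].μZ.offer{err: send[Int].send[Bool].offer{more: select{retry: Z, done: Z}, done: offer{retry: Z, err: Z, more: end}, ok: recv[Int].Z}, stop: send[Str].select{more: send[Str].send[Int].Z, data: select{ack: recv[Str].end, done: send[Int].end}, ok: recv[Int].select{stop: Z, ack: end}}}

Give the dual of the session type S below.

send[Int] = recv[Int]
  recv[Unit] = send[Unit]
    μZ = μZ  (μ self-dual)
      offer{err,stop} = select{err,stop}  (&→⊕)
        case err:
          send[Int] = recv[Int]
            send[Bool] = recv[Bool]
              offer{more,done,ok} = select{more,done,ok}  (&→⊕)
                case more:
                  select{retry,done} = offer{retry,done}  (⊕→&)
                    case retry:
                      dual(Z) = Z
                    case done:
                      dual(Z) = Z
                case done:
                  offer{retry,err,more} = select{retry,err,more}  (&→⊕)
                    case retry:
                      dual(Z) = Z
                    case err:
                      dual(Z) = Z
                    case more:
                      dual(end) = end
                case ok:
                  recv[Int] = send[Int]
                    dual(Z) = Z
        case stop:
          send[Str] = recv[Str]
            select{more,data,ok} = offer{more,data,ok}  (⊕→&)
              case more:
                send[Str] = recv[Str]
                  send[Int] = recv[Int]
                    dual(Z) = Z
              case data:
                select{ack,done} = offer{ack,done}  (⊕→&)
                  case ack:
                    recv[Str] = send[Str]
                      dual(end) = end
                  case done:
                    send[Int] = recv[Int]
                      dual(end) = end
              case ok:
                recv[Int] = send[Int]
                  select{stop,ack} = offer{stop,ack}  (⊕→&)
                    case stop:
                      dual(Z) = Z
                    case ack:
                      dual(end) = end

recv[Int].send[Unit].μZ.select{err: recv[Int].recv[Bool].select{more: offer{retry: Z, done: Z}, done: select{retry: Z, err: Z, more: end}, ok: send[Int].Z}, stop: recv[Str].offer{more: recv[Str].recv[Int].Z, data: offer{ack: send[Str].end, done: recv[Int].end}, ok: send[Int].offer{stop: Z, ack: end}}}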